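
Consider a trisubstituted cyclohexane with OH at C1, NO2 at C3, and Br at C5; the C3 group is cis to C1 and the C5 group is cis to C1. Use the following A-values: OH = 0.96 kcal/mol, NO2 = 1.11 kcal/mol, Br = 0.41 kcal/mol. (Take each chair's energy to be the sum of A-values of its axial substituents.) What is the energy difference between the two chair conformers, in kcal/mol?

2.48 kcal/mol

Chair I (hydroxyl axial, nitro axial, bromo axial): E = 2.48 kcal/mol.
Chair II (hydroxyl equatorial, nitro equatorial, bromo equatorial): E = 0.00 kcal/mol.
ΔE = 2.48 − 0.00 = 2.48 kcal/mol; chair II is more stable.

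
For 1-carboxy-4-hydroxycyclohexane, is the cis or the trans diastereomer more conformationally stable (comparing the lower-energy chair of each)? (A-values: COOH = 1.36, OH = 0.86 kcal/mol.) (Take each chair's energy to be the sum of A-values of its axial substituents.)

At 1,4 positions (parity opposite): cis → (a,e or e,a); trans → (e,e or a,a).
Best chair for cis: E = 0.86 kcal/mol; best chair for trans: E = 0.00 kcal/mol.
The trans isomer is lower by 0.86 kcal/mol.

trans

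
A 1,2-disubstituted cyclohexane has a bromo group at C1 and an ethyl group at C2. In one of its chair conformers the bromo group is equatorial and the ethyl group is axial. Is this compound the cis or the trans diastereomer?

cis

C1 and C2 have opposite parity, so their axial bonds point in opposite directions.
With opposite-parity carbons, two substituents on the same face are one axial and one equatorial; opposite faces give both axial or both equatorial.
Here the groups are equatorial/axial → same face → cis.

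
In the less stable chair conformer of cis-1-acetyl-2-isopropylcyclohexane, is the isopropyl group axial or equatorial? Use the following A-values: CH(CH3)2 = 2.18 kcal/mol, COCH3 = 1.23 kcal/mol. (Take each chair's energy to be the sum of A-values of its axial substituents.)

axial

C1 and C2 have opposite parity, so for the cis isomer the two substituents are one axial and one equatorial in each chair.
Chair I (isopropyl axial, acetyl equatorial): E = 2.18 kcal/mol.
Chair II (isopropyl equatorial, acetyl axial): E = 1.23 kcal/mol.
Chair I is the less stable (higher-energy) conformer, and in that chair the isopropyl group is axial.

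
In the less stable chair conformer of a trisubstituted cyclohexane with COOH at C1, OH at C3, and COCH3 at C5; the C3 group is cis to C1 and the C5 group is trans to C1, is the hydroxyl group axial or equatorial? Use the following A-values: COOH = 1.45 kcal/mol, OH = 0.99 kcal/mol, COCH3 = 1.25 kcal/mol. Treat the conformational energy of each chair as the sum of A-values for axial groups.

axial

Chair I (carboxyl axial, hydroxyl axial, acetyl equatorial): E = 2.44 kcal/mol.
Chair II (carboxyl equatorial, hydroxyl equatorial, acetyl axial): E = 1.25 kcal/mol.
Chair I is the less stable (higher-energy) conformer, and in that chair the hydroxyl group is axial.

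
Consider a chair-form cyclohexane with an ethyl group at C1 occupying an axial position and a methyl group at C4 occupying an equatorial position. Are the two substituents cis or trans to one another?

cis

C1 and C4 have opposite parity, so their axial bonds point in opposite directions.
With opposite-parity carbons, two substituents on the same face are one axial and one equatorial; opposite faces give both axial or both equatorial.
Here the groups are axial/equatorial → same face → cis.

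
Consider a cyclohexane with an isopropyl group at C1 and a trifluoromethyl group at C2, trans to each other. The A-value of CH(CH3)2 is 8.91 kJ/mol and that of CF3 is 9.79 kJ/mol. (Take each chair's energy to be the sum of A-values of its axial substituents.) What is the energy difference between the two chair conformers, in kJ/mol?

C1 and C2 have opposite parity, so for the trans isomer the two substituents are e,e in one chair and a,a in the other.
Chair I (isopropyl axial, trifluoromethyl axial): E = 18.70 kJ/mol.
Chair II (isopropyl equatorial, trifluoromethyl equatorial): E = 0.00 kJ/mol.
ΔE = 18.70 − 0.00 = 18.70 kJ/mol; chair II is more stable.

18.70 kJ/mol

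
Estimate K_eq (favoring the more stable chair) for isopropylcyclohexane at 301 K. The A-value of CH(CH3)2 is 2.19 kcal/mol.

One chair has the isopropyl group axial (E = 2.19 kcal/mol) and the other has it equatorial (E = 0).
ΔG = 2.19 kcal/mol between the two chairs.
K = exp(ΔG/RT) with R = 1.987×10⁻³ kcal mol⁻¹ K⁻¹ and T = 301 K gives K ≈ 38.9.

K ≈ 38.9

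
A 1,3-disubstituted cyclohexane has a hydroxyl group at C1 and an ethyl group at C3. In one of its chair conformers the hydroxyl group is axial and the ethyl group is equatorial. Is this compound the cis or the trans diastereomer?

C1 and C3 have the same parity, so their axial bonds point in the same direction.
With same-parity carbons, two substituents on the same face are both axial or both equatorial; opposite faces give one of each.
Here the groups are axial/equatorial → opposite face → trans.

trans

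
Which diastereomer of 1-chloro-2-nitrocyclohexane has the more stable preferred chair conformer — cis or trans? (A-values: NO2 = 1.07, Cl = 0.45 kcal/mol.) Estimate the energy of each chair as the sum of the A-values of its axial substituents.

At 1,2 positions (parity opposite): cis → (a,e or e,a); trans → (e,e or a,a).
Best chair for cis: E = 0.45 kcal/mol; best chair for trans: E = 0.00 kcal/mol.
The trans isomer is lower by 0.45 kcal/mol.

trans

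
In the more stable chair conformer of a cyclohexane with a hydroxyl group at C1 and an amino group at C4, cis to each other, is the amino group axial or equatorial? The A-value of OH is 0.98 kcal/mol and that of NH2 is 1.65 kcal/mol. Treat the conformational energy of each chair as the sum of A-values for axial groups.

C1 and C4 have opposite parity, so for the cis isomer the two substituents are one axial and one equatorial in each chair.
Chair I (hydroxyl axial, amino equatorial): E = 0.98 kcal/mol.
Chair II (hydroxyl equatorial, amino axial): E = 1.65 kcal/mol.
Chair I is the more stable (lower-energy) conformer, and in that chair the amino group is equatorial.

equatorial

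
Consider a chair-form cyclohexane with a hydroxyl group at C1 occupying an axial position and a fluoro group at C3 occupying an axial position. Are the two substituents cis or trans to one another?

C1 and C3 have the same parity, so their axial bonds point in the same direction.
With same-parity carbons, two substituents on the same face are both axial or both equatorial; opposite faces give one of each.
Here the groups are axial/axial → same face → cis.

cis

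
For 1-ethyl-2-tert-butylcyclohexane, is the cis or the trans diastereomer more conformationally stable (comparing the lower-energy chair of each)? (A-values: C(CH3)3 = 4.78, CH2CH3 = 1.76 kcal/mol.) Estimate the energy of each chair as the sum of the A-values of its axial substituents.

At 1,2 positions (parity opposite): cis → (a,e or e,a); trans → (e,e or a,a).
Best chair for cis: E = 1.76 kcal/mol; best chair for trans: E = 0.00 kcal/mol.
The trans isomer is lower by 1.76 kcal/mol.

trans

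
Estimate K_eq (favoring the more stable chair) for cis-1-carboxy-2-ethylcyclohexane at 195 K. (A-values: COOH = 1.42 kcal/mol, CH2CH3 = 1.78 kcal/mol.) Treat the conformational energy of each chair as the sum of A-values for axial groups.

C1 and C2 have opposite parity, so for the cis isomer the two substituents are one axial and one equatorial in each chair.
Chair I (carboxyl axial, ethyl equatorial): E = 1.42 kcal/mol; chair II (carboxyl equatorial, ethyl axial): E = 1.78 kcal/mol.
ΔG = 0.36 kcal/mol between the two chairs.
K = exp(ΔG/RT) with R = 1.987×10⁻³ kcal mol⁻¹ K⁻¹ and T = 195 K gives K ≈ 2.53.

K ≈ 2.53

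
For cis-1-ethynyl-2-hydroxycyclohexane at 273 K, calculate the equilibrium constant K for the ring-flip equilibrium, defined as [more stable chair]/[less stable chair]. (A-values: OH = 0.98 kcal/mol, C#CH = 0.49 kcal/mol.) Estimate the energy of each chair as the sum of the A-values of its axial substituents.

K ≈ 2.47

C1 and C2 have opposite parity, so for the cis isomer the two substituents are one axial and one equatorial in each chair.
Chair I (hydroxyl axial, ethynyl equatorial): E = 0.98 kcal/mol; chair II (hydroxyl equatorial, ethynyl axial): E = 0.49 kcal/mol.
ΔG = 0.49 kcal/mol between the two chairs.
K = exp(ΔG/RT) with R = 1.987×10⁻³ kcal mol⁻¹ K⁻¹ and T = 273 K gives K ≈ 2.47.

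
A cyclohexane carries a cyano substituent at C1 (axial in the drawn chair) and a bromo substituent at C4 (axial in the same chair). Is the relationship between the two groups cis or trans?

C1 and C4 have opposite parity, so their axial bonds point in opposite directions.
With opposite-parity carbons, two substituents on the same face are one axial and one equatorial; opposite faces give both axial or both equatorial.
Here the groups are axial/axial → opposite face → trans.

trans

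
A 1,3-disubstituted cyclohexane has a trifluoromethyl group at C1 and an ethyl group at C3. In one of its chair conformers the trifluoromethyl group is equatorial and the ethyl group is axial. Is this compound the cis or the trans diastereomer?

C1 and C3 have the same parity, so their axial bonds point in the same direction.
With same-parity carbons, two substituents on the same face are both axial or both equatorial; opposite faces give one of each.
Here the groups are equatorial/axial → opposite face → trans.

trans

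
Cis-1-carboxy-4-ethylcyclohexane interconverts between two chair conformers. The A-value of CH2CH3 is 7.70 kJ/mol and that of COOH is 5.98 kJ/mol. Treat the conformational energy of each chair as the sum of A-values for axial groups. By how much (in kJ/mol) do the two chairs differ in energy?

C1 and C4 have opposite parity, so for the cis isomer the two substituents are one axial and one equatorial in each chair.
Chair I (ethyl axial, carboxyl equatorial): E = 7.70 kJ/mol.
Chair II (ethyl equatorial, carboxyl axial): E = 5.98 kJ/mol.
ΔE = 7.70 − 5.98 = 1.72 kJ/mol; chair II is more stable.

1.72 kJ/mol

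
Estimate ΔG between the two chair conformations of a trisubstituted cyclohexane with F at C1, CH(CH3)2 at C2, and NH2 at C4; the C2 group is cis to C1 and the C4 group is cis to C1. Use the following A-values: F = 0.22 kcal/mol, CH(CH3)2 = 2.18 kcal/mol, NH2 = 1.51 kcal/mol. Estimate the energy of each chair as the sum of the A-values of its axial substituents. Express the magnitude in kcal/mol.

Chair I (fluoro axial, isopropyl equatorial, amino equatorial): E = 0.22 kcal/mol.
Chair II (fluoro equatorial, isopropyl axial, amino axial): E = 3.69 kcal/mol.
ΔE = 3.69 − 0.22 = 3.47 kcal/mol; chair I is more stable.

3.47 kcal/mol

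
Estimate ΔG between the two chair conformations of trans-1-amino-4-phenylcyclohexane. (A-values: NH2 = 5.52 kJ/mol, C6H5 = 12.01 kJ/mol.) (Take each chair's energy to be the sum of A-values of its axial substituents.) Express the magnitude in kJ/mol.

17.53 kJ/mol

C1 and C4 have opposite parity, so for the trans isomer the two substituents are e,e in one chair and a,a in the other.
Chair I (amino axial, phenyl axial): E = 17.53 kJ/mol.
Chair II (amino equatorial, phenyl equatorial): E = 0.00 kJ/mol.
ΔE = 17.53 − 0.00 = 17.53 kJ/mol; chair II is more stable.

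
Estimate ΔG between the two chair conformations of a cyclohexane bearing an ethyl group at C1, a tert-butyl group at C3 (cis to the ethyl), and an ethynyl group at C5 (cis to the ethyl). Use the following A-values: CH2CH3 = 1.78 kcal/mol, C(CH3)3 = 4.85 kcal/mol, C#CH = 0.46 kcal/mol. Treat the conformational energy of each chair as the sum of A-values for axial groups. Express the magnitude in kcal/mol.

Chair I (ethyl axial, tert-butyl axial, ethynyl axial): E = 7.09 kcal/mol.
Chair II (ethyl equatorial, tert-butyl equatorial, ethynyl equatorial): E = 0.00 kcal/mol.
ΔE = 7.09 − 0.00 = 7.09 kcal/mol; chair II is more stable.

7.09 kcal/mol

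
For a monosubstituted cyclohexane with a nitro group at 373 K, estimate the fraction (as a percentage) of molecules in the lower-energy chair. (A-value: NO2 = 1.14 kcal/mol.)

82.3%

One chair has the nitro group axial (E = 1.14 kcal/mol) and the other has it equatorial (E = 0).
ΔG = 1.14 kcal/mol between the two chairs.
K = exp(ΔG/RT) with R = 1.987×10⁻³ kcal mol⁻¹ K⁻¹ and T = 373 K gives K ≈ 4.66.
Fraction in the lower-energy chair = K/(K+1) = 82.3%.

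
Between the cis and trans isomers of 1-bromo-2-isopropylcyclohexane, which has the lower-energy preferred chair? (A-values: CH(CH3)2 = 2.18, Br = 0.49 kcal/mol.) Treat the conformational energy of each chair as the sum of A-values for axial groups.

At 1,2 positions (parity opposite): cis → (a,e or e,a); trans → (e,e or a,a).
Best chair for cis: E = 0.49 kcal/mol; best chair for trans: E = 0.00 kcal/mol.
The trans isomer is lower by 0.49 kcal/mol.

trans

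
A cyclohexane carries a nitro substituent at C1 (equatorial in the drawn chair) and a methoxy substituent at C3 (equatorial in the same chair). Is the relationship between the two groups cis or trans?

C1 and C3 have the same parity, so their axial bonds point in the same direction.
With same-parity carbons, two substituents on the same face are both axial or both equatorial; opposite faces give one of each.
Here the groups are equatorial/equatorial → same face → cis.

cis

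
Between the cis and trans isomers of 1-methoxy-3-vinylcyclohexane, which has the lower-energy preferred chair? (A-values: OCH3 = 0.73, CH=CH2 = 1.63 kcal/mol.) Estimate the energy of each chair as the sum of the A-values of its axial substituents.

cis

At 1,3 positions (parity same): cis → (e,e or a,a); trans → (a,e or e,a).
Best chair for cis: E = 0.00 kcal/mol; best chair for trans: E = 0.73 kcal/mol.
The cis isomer is lower by 0.73 kcal/mol.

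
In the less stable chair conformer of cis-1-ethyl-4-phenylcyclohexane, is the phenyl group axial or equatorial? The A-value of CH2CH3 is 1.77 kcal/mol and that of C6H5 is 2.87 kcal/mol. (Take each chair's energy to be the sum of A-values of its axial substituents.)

C1 and C4 have opposite parity, so for the cis isomer the two substituents are one axial and one equatorial in each chair.
Chair I (ethyl axial, phenyl equatorial): E = 1.77 kcal/mol.
Chair II (ethyl equatorial, phenyl axial): E = 2.87 kcal/mol.
Chair II is the less stable (higher-energy) conformer, and in that chair the phenyl group is axial.

axial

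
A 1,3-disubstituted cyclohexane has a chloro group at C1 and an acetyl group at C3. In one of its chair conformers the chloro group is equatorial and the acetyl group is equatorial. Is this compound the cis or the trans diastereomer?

C1 and C3 have the same parity, so their axial bonds point in the same direction.
With same-parity carbons, two substituents on the same face are both axial or both equatorial; opposite faces give one of each.
Here the groups are equatorial/equatorial → same face → cis.

cis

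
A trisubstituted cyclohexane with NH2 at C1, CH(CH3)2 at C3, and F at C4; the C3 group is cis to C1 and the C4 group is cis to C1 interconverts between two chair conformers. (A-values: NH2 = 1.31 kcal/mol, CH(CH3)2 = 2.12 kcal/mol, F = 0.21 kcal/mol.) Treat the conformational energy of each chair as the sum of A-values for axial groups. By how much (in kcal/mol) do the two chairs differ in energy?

Chair I (amino axial, isopropyl axial, fluoro equatorial): E = 3.43 kcal/mol.
Chair II (amino equatorial, isopropyl equatorial, fluoro axial): E = 0.21 kcal/mol.
ΔE = 3.43 − 0.21 = 3.22 kcal/mol; chair II is more stable.

3.22 kcal/mol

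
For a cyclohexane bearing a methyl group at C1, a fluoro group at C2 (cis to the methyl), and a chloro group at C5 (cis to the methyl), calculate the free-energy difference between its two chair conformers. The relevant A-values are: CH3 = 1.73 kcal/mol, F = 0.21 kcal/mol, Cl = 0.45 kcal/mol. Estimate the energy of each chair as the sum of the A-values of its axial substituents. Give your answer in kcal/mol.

1.97 kcal/mol

Chair I (methyl axial, fluoro equatorial, chloro axial): E = 2.18 kcal/mol.
Chair II (methyl equatorial, fluoro axial, chloro equatorial): E = 0.21 kcal/mol.
ΔE = 2.18 − 0.21 = 1.97 kcal/mol; chair II is more stable.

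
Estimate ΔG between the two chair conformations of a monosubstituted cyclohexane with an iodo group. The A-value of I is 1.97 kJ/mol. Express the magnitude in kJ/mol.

A monosubstituted cyclohexane has one chair with the iodo group axial (E = A = 1.97 kJ/mol) and one with it equatorial (E = 0).
ΔE = 1.97 − 0 = 1.97 kJ/mol.

1.97 kJ/mol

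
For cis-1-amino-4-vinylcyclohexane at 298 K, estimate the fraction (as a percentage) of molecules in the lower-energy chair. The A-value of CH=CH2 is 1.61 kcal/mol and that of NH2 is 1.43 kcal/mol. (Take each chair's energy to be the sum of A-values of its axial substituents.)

C1 and C4 have opposite parity, so for the cis isomer the two substituents are one axial and one equatorial in each chair.
Chair I (vinyl axial, amino equatorial): E = 1.61 kcal/mol; chair II (vinyl equatorial, amino axial): E = 1.43 kcal/mol.
ΔG = 0.18 kcal/mol between the two chairs.
K = exp(ΔG/RT) with R = 1.987×10⁻³ kcal mol⁻¹ K⁻¹ and T = 298 K gives K ≈ 1.36.
Fraction in the lower-energy chair = K/(K+1) = 57.5%.

57.5%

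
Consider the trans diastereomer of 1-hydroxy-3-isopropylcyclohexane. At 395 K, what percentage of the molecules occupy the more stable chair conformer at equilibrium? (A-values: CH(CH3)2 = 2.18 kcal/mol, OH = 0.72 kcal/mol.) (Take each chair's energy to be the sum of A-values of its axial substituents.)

86.5%

C1 and C3 have the same parity, so for the trans isomer the two substituents are one axial and one equatorial in each chair.
Chair I (isopropyl axial, hydroxyl equatorial): E = 2.18 kcal/mol; chair II (isopropyl equatorial, hydroxyl axial): E = 0.72 kcal/mol.
ΔG = 1.46 kcal/mol between the two chairs.
K = exp(ΔG/RT) with R = 1.987×10⁻³ kcal mol⁻¹ K⁻¹ and T = 395 K gives K ≈ 6.42.
Fraction in the lower-energy chair = K/(K+1) = 86.5%.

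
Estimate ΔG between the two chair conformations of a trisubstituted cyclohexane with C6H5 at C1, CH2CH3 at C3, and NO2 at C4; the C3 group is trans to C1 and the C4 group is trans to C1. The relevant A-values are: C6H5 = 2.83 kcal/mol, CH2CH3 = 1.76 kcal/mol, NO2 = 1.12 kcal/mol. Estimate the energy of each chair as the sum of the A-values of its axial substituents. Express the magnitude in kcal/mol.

2.19 kcal/mol

Chair I (phenyl axial, ethyl equatorial, nitro axial): E = 3.95 kcal/mol.
Chair II (phenyl equatorial, ethyl axial, nitro equatorial): E = 1.76 kcal/mol.
ΔE = 3.95 − 1.76 = 2.19 kcal/mol; chair II is more stable.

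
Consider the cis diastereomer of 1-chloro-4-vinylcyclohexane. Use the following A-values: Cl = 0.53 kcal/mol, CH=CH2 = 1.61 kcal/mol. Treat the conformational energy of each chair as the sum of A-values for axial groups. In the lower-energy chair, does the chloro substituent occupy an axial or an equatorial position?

C1 and C4 have opposite parity, so for the cis isomer the two substituents are one axial and one equatorial in each chair.
Chair I (chloro axial, vinyl equatorial): E = 0.53 kcal/mol.
Chair II (chloro equatorial, vinyl axial): E = 1.61 kcal/mol.
Chair I is the more stable (lower-energy) conformer, and in that chair the chloro group is axial.

axial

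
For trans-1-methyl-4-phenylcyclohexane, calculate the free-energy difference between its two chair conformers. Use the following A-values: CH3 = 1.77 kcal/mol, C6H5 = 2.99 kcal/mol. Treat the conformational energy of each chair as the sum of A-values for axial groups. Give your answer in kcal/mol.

C1 and C4 have opposite parity, so for the trans isomer the two substituents are e,e in one chair and a,a in the other.
Chair I (methyl axial, phenyl axial): E = 4.76 kcal/mol.
Chair II (methyl equatorial, phenyl equatorial): E = 0.00 kcal/mol.
ΔE = 4.76 − 0.00 = 4.76 kcal/mol; chair II is more stable.

4.76 kcal/mol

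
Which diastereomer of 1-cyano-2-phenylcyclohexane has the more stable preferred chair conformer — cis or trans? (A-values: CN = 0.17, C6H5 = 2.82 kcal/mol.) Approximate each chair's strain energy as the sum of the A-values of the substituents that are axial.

At 1,2 positions (parity opposite): cis → (a,e or e,a); trans → (e,e or a,a).
Best chair for cis: E = 0.17 kcal/mol; best chair for trans: E = 0.00 kcal/mol.
The trans isomer is lower by 0.17 kcal/mol.

trans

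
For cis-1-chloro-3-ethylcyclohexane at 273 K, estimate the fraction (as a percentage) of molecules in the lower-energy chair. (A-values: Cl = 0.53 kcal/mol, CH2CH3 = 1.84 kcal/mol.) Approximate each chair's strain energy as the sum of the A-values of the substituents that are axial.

C1 and C3 have the same parity, so for the cis isomer the two substituents are e,e in one chair and a,a in the other.
Chair I (chloro axial, ethyl axial): E = 2.37 kcal/mol; chair II (chloro equatorial, ethyl equatorial): E = 0.00 kcal/mol.
ΔG = 2.37 kcal/mol between the two chairs.
K = exp(ΔG/RT) with R = 1.987×10⁻³ kcal mol⁻¹ K⁻¹ and T = 273 K gives K ≈ 79.
Fraction in the lower-energy chair = K/(K+1) = 98.7%.

98.7%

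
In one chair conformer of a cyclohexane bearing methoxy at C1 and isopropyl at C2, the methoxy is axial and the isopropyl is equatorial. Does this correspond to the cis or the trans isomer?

cis

C1 and C2 have opposite parity, so their axial bonds point in opposite directions.
With opposite-parity carbons, two substituents on the same face are one axial and one equatorial; opposite faces give both axial or both equatorial.
Here the groups are axial/equatorial → same face → cis.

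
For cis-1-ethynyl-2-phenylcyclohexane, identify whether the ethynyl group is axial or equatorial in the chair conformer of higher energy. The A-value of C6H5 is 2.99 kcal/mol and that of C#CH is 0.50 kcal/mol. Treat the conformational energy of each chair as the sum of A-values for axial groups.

equatorial

C1 and C2 have opposite parity, so for the cis isomer the two substituents are one axial and one equatorial in each chair.
Chair I (phenyl axial, ethynyl equatorial): E = 2.99 kcal/mol.
Chair II (phenyl equatorial, ethynyl axial): E = 0.50 kcal/mol.
Chair I is the less stable (higher-energy) conformer, and in that chair the ethynyl group is equatorial.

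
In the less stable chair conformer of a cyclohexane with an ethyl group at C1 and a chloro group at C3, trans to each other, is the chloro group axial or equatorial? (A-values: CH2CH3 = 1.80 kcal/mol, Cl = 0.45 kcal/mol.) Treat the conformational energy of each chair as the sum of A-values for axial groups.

C1 and C3 have the same parity, so for the trans isomer the two substituents are one axial and one equatorial in each chair.
Chair I (ethyl axial, chloro equatorial): E = 1.80 kcal/mol.
Chair II (ethyl equatorial, chloro axial): E = 0.45 kcal/mol.
Chair I is the less stable (higher-energy) conformer, and in that chair the chloro group is equatorial.

equatorial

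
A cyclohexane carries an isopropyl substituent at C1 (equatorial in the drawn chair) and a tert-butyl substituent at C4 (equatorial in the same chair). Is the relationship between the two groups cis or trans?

trans

C1 and C4 have opposite parity, so their axial bonds point in opposite directions.
With opposite-parity carbons, two substituents on the same face are one axial and one equatorial; opposite faces give both axial or both equatorial.
Here the groups are equatorial/equatorial → opposite face → trans.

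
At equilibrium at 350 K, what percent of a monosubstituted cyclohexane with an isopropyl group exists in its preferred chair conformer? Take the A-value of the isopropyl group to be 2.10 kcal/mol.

95.3%

One chair has the isopropyl group axial (E = 2.10 kcal/mol) and the other has it equatorial (E = 0).
ΔG = 2.10 kcal/mol between the two chairs.
K = exp(ΔG/RT) with R = 1.987×10⁻³ kcal mol⁻¹ K⁻¹ and T = 350 K gives K ≈ 20.5.
Fraction in the lower-energy chair = K/(K+1) = 95.3%.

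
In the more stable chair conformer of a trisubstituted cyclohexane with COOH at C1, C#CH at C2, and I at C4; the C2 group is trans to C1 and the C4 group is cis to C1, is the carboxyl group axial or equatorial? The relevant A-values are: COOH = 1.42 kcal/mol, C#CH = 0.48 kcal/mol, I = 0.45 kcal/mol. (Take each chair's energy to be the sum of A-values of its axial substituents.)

equatorial

Chair I (carboxyl axial, ethynyl axial, iodo equatorial): E = 1.90 kcal/mol.
Chair II (carboxyl equatorial, ethynyl equatorial, iodo axial): E = 0.45 kcal/mol.
Chair II is the more stable (lower-energy) conformer, and in that chair the carboxyl group is equatorial.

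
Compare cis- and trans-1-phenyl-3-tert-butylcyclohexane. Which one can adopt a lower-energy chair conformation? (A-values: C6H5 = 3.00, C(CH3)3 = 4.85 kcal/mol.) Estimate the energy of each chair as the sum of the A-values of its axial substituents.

At 1,3 positions (parity same): cis → (e,e or a,a); trans → (a,e or e,a).
Best chair for cis: E = 0.00 kcal/mol; best chair for trans: E = 3.00 kcal/mol.
The cis isomer is lower by 3.00 kcal/mol.

cis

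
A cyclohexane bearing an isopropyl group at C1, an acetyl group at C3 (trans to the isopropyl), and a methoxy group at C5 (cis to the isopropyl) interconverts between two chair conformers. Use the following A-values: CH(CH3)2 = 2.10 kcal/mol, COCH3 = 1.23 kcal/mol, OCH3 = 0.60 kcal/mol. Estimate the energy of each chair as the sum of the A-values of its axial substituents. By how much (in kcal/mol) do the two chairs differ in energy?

Chair I (isopropyl axial, acetyl equatorial, methoxy axial): E = 2.70 kcal/mol.
Chair II (isopropyl equatorial, acetyl axial, methoxy equatorial): E = 1.23 kcal/mol.
ΔE = 2.70 − 1.23 = 1.47 kcal/mol; chair II is more stable.

1.47 kcal/mol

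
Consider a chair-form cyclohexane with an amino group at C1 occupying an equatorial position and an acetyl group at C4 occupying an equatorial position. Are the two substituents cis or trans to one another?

C1 and C4 have opposite parity, so their axial bonds point in opposite directions.
With opposite-parity carbons, two substituents on the same face are one axial and one equatorial; opposite faces give both axial or both equatorial.
Here the groups are equatorial/equatorial → opposite face → trans.

trans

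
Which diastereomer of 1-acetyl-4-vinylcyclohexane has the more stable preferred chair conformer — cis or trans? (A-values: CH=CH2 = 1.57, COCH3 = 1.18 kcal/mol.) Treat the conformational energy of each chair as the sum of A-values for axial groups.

trans

At 1,4 positions (parity opposite): cis → (a,e or e,a); trans → (e,e or a,a).
Best chair for cis: E = 1.18 kcal/mol; best chair for trans: E = 0.00 kcal/mol.
The trans isomer is lower by 1.18 kcal/mol.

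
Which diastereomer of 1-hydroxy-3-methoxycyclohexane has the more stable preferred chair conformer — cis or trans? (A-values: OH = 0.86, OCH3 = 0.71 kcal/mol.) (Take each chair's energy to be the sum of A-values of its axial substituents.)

At 1,3 positions (parity same): cis → (e,e or a,a); trans → (a,e or e,a).
Best chair for cis: E = 0.00 kcal/mol; best chair for trans: E = 0.71 kcal/mol.
The cis isomer is lower by 0.71 kcal/mol.

cis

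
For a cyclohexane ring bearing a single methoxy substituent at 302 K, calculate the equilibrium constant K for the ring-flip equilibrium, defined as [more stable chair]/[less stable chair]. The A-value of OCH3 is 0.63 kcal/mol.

K ≈ 2.86

One chair has the methoxy group axial (E = 0.63 kcal/mol) and the other has it equatorial (E = 0).
ΔG = 0.63 kcal/mol between the two chairs.
K = exp(ΔG/RT) with R = 1.987×10⁻³ kcal mol⁻¹ K⁻¹ and T = 302 K gives K ≈ 2.86.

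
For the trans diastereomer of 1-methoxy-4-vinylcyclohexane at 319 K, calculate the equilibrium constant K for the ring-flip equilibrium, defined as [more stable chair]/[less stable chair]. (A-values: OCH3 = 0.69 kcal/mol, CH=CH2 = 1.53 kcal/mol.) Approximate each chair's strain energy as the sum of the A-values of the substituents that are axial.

K ≈ 33.2

C1 and C4 have opposite parity, so for the trans isomer the two substituents are e,e in one chair and a,a in the other.
Chair I (methoxy axial, vinyl axial): E = 2.22 kcal/mol; chair II (methoxy equatorial, vinyl equatorial): E = 0.00 kcal/mol.
ΔG = 2.22 kcal/mol between the two chairs.
K = exp(ΔG/RT) with R = 1.987×10⁻³ kcal mol⁻¹ K⁻¹ and T = 319 K gives K ≈ 33.2.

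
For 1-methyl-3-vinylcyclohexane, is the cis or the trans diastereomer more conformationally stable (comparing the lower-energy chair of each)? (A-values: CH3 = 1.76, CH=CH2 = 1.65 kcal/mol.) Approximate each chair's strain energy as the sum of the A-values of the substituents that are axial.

cis

At 1,3 positions (parity same): cis → (e,e or a,a); trans → (a,e or e,a).
Best chair for cis: E = 0.00 kcal/mol; best chair for trans: E = 1.65 kcal/mol.
The cis isomer is lower by 1.65 kcal/mol.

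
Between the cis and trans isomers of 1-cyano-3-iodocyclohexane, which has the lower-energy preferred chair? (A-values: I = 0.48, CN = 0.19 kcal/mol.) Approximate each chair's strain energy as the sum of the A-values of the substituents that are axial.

At 1,3 positions (parity same): cis → (e,e or a,a); trans → (a,e or e,a).
Best chair for cis: E = 0.00 kcal/mol; best chair for trans: E = 0.19 kcal/mol.
The cis isomer is lower by 0.19 kcal/mol.

cis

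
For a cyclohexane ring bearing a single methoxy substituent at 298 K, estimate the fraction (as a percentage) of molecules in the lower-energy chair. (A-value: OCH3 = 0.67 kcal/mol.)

75.6%

One chair has the methoxy group axial (E = 0.67 kcal/mol) and the other has it equatorial (E = 0).
ΔG = 0.67 kcal/mol between the two chairs.
K = exp(ΔG/RT) with R = 1.987×10⁻³ kcal mol⁻¹ K⁻¹ and T = 298 K gives K ≈ 3.1.
Fraction in the lower-energy chair = K/(K+1) = 75.6%.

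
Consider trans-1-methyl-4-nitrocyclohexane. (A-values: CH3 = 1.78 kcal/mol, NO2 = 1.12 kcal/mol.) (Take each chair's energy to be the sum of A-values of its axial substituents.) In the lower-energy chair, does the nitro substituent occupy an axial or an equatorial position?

C1 and C4 have opposite parity, so for the trans isomer the two substituents are e,e in one chair and a,a in the other.
Chair I (methyl axial, nitro axial): E = 2.90 kcal/mol.
Chair II (methyl equatorial, nitro equatorial): E = 0.00 kcal/mol.
Chair II is the more stable (lower-energy) conformer, and in that chair the nitro group is equatorial.

equatorial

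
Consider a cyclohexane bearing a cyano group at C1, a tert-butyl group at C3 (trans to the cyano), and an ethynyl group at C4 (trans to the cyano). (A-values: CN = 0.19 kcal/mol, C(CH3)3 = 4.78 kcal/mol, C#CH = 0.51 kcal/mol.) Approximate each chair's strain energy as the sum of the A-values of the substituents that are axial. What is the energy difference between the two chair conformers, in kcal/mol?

Chair I (cyano axial, tert-butyl equatorial, ethynyl axial): E = 0.70 kcal/mol.
Chair II (cyano equatorial, tert-butyl axial, ethynyl equatorial): E = 4.78 kcal/mol.
ΔE = 4.78 − 0.70 = 4.08 kcal/mol; chair I is more stable.

4.08 kcal/mol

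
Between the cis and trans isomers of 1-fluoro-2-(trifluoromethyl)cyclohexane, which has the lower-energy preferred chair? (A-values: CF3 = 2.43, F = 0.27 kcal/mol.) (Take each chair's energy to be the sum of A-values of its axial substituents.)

trans

At 1,2 positions (parity opposite): cis → (a,e or e,a); trans → (e,e or a,a).
Best chair for cis: E = 0.27 kcal/mol; best chair for trans: E = 0.00 kcal/mol.
The trans isomer is lower by 0.27 kcal/mol.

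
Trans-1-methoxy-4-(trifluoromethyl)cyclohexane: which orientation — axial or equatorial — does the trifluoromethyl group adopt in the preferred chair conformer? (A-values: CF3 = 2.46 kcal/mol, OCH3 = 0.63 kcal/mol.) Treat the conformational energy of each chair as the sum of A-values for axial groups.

equatorial

C1 and C4 have opposite parity, so for the trans isomer the two substituents are e,e in one chair and a,a in the other.
Chair I (trifluoromethyl axial, methoxy axial): E = 3.09 kcal/mol.
Chair II (trifluoromethyl equatorial, methoxy equatorial): E = 0.00 kcal/mol.
Chair II is the more stable (lower-energy) conformer, and in that chair the trifluoromethyl group is equatorial.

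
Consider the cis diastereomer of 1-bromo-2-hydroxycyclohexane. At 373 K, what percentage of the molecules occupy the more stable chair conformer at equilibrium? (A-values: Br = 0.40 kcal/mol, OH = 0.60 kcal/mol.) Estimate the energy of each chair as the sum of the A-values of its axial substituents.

C1 and C2 have opposite parity, so for the cis isomer the two substituents are one axial and one equatorial in each chair.
Chair I (bromo axial, hydroxyl equatorial): E = 0.40 kcal/mol; chair II (bromo equatorial, hydroxyl axial): E = 0.60 kcal/mol.
ΔG = 0.20 kcal/mol between the two chairs.
K = exp(ΔG/RT) with R = 1.987×10⁻³ kcal mol⁻¹ K⁻¹ and T = 373 K gives K ≈ 1.31.
Fraction in the lower-energy chair = K/(K+1) = 56.7%.

56.7%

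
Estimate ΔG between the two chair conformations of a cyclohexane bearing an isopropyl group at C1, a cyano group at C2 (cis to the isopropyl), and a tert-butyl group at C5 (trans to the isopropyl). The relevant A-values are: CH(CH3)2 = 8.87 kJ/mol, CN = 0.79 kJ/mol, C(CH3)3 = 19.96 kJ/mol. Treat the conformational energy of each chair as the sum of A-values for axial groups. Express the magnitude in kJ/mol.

11.88 kJ/mol

Chair I (isopropyl axial, cyano equatorial, tert-butyl equatorial): E = 8.87 kJ/mol.
Chair II (isopropyl equatorial, cyano axial, tert-butyl axial): E = 20.75 kJ/mol.
ΔE = 20.75 − 8.87 = 11.88 kJ/mol; chair I is more stable.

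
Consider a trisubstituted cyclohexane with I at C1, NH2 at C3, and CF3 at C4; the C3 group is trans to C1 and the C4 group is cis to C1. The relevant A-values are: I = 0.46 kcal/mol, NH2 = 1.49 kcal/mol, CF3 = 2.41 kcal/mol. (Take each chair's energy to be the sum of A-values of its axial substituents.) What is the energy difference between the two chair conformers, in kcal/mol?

3.44 kcal/mol

Chair I (iodo axial, amino equatorial, trifluoromethyl equatorial): E = 0.46 kcal/mol.
Chair II (iodo equatorial, amino axial, trifluoromethyl axial): E = 3.90 kcal/mol.
ΔE = 3.90 − 0.46 = 3.44 kcal/mol; chair I is more stable.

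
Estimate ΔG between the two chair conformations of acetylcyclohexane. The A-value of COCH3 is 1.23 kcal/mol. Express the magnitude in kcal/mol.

1.23 kcal/mol

A monosubstituted cyclohexane has one chair with the acetyl group axial (E = A = 1.23 kcal/mol) and one with it equatorial (E = 0).
ΔE = 1.23 − 0 = 1.23 kcal/mol.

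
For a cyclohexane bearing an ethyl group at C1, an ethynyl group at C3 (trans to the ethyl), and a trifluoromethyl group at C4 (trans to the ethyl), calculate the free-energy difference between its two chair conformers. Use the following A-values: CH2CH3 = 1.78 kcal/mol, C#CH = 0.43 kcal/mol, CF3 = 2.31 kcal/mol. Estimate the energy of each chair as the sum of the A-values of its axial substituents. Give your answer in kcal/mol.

Chair I (ethyl axial, ethynyl equatorial, trifluoromethyl axial): E = 4.09 kcal/mol.
Chair II (ethyl equatorial, ethynyl axial, trifluoromethyl equatorial): E = 0.43 kcal/mol.
ΔE = 4.09 − 0.43 = 3.66 kcal/mol; chair II is more stable.

3.66 kcal/mol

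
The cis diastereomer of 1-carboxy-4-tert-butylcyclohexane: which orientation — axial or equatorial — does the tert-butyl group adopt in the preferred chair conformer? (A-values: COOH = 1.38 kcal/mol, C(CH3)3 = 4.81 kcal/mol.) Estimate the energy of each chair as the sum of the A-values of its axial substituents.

equatorial

C1 and C4 have opposite parity, so for the cis isomer the two substituents are one axial and one equatorial in each chair.
Chair I (carboxyl axial, tert-butyl equatorial): E = 1.38 kcal/mol.
Chair II (carboxyl equatorial, tert-butyl axial): E = 4.81 kcal/mol.
Chair I is the more stable (lower-energy) conformer, and in that chair the tert-butyl group is equatorial.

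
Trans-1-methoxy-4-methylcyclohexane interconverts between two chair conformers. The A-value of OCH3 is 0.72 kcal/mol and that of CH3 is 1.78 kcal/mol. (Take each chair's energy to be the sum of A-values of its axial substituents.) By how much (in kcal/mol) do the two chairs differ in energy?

C1 and C4 have opposite parity, so for the trans isomer the two substituents are e,e in one chair and a,a in the other.
Chair I (methoxy axial, methyl axial): E = 2.50 kcal/mol.
Chair II (methoxy equatorial, methyl equatorial): E = 0.00 kcal/mol.
ΔE = 2.50 − 0.00 = 2.50 kcal/mol; chair II is more stable.

2.50 kcal/mol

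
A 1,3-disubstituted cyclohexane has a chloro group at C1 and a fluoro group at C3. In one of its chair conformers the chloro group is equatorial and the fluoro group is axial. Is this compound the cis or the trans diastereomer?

C1 and C3 have the same parity, so their axial bonds point in the same direction.
With same-parity carbons, two substituents on the same face are both axial or both equatorial; opposite faces give one of each.
Here the groups are equatorial/axial → opposite face → trans.

trans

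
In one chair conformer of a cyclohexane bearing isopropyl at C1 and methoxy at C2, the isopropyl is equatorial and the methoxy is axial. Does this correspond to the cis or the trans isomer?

C1 and C2 have opposite parity, so their axial bonds point in opposite directions.
With opposite-parity carbons, two substituents on the same face are one axial and one equatorial; opposite faces give both axial or both equatorial.
Here the groups are equatorial/axial → same face → cis.

cis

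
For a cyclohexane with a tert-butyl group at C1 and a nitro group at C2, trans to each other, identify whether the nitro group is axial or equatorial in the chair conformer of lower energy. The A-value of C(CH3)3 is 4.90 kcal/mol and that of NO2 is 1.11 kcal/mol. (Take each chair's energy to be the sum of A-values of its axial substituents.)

C1 and C2 have opposite parity, so for the trans isomer the two substituents are e,e in one chair and a,a in the other.
Chair I (tert-butyl axial, nitro axial): E = 6.01 kcal/mol.
Chair II (tert-butyl equatorial, nitro equatorial): E = 0.00 kcal/mol.
Chair II is the more stable (lower-energy) conformer, and in that chair the nitro group is equatorial.

equatorial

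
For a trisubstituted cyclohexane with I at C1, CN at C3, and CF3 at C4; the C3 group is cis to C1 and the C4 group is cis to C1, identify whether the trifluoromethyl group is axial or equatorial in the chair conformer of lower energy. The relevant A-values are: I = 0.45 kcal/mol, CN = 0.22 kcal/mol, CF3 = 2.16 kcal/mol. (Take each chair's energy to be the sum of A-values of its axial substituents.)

Chair I (iodo axial, cyano axial, trifluoromethyl equatorial): E = 0.67 kcal/mol.
Chair II (iodo equatorial, cyano equatorial, trifluoromethyl axial): E = 2.16 kcal/mol.
Chair I is the more stable (lower-energy) conformer, and in that chair the trifluoromethyl group is equatorial.

equatorial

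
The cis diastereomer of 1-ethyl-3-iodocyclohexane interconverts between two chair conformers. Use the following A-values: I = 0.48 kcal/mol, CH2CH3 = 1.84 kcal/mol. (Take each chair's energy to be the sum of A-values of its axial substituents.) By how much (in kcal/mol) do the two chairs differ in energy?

2.32 kcal/mol

C1 and C3 have the same parity, so for the cis isomer the two substituents are e,e in one chair and a,a in the other.
Chair I (iodo axial, ethyl axial): E = 2.32 kcal/mol.
Chair II (iodo equatorial, ethyl equatorial): E = 0.00 kcal/mol.
ΔE = 2.32 − 0.00 = 2.32 kcal/mol; chair II is more stable.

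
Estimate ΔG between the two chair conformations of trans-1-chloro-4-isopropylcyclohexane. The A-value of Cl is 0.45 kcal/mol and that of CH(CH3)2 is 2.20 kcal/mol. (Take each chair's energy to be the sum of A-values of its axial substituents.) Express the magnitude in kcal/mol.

C1 and C4 have opposite parity, so for the trans isomer the two substituents are e,e in one chair and a,a in the other.
Chair I (chloro axial, isopropyl axial): E = 2.65 kcal/mol.
Chair II (chloro equatorial, isopropyl equatorial): E = 0.00 kcal/mol.
ΔE = 2.65 − 0.00 = 2.65 kcal/mol; chair II is more stable.

2.65 kcal/mol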